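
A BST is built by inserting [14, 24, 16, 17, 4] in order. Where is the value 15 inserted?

Starting tree (level order): [14, 4, 24, None, None, 16, None, None, 17]
Insertion path: 14 -> 24 -> 16
Result: insert 15 as left child of 16
Final tree (level order): [14, 4, 24, None, None, 16, None, 15, 17]


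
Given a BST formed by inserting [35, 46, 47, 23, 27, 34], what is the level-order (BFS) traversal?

Tree insertion order: [35, 46, 47, 23, 27, 34]
Tree (level-order array): [35, 23, 46, None, 27, None, 47, None, 34]
BFS from the root, enqueuing left then right child of each popped node:
  queue [35] -> pop 35, enqueue [23, 46], visited so far: [35]
  queue [23, 46] -> pop 23, enqueue [27], visited so far: [35, 23]
  queue [46, 27] -> pop 46, enqueue [47], visited so far: [35, 23, 46]
  queue [27, 47] -> pop 27, enqueue [34], visited so far: [35, 23, 46, 27]
  queue [47, 34] -> pop 47, enqueue [none], visited so far: [35, 23, 46, 27, 47]
  queue [34] -> pop 34, enqueue [none], visited so far: [35, 23, 46, 27, 47, 34]
Result: [35, 23, 46, 27, 47, 34]


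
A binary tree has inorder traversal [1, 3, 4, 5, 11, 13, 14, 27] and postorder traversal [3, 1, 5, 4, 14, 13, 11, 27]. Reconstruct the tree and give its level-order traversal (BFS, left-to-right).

Inorder:   [1, 3, 4, 5, 11, 13, 14, 27]
Postorder: [3, 1, 5, 4, 14, 13, 11, 27]
Algorithm: postorder visits root last, so walk postorder right-to-left;
each value is the root of the current inorder slice — split it at that
value, recurse on the right subtree first, then the left.
Recursive splits:
  root=27; inorder splits into left=[1, 3, 4, 5, 11, 13, 14], right=[]
  root=11; inorder splits into left=[1, 3, 4, 5], right=[13, 14]
  root=13; inorder splits into left=[], right=[14]
  root=14; inorder splits into left=[], right=[]
  root=4; inorder splits into left=[1, 3], right=[5]
  root=5; inorder splits into left=[], right=[]
  root=1; inorder splits into left=[], right=[3]
  root=3; inorder splits into left=[], right=[]
Reconstructed level-order: [27, 11, 4, 13, 1, 5, 14, 3]


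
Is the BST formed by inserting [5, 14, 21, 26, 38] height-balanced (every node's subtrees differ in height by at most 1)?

Tree (level-order array): [5, None, 14, None, 21, None, 26, None, 38]
Definition: a tree is height-balanced if, at every node, |h(left) - h(right)| <= 1 (empty subtree has height -1).
Bottom-up per-node check:
  node 38: h_left=-1, h_right=-1, diff=0 [OK], height=0
  node 26: h_left=-1, h_right=0, diff=1 [OK], height=1
  node 21: h_left=-1, h_right=1, diff=2 [FAIL (|-1-1|=2 > 1)], height=2
  node 14: h_left=-1, h_right=2, diff=3 [FAIL (|-1-2|=3 > 1)], height=3
  node 5: h_left=-1, h_right=3, diff=4 [FAIL (|-1-3|=4 > 1)], height=4
Node 21 violates the condition: |-1 - 1| = 2 > 1.
Result: Not balanced


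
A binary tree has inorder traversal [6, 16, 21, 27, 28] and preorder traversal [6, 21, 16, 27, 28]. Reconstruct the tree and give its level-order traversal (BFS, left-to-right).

Inorder:  [6, 16, 21, 27, 28]
Preorder: [6, 21, 16, 27, 28]
Algorithm: preorder visits root first, so consume preorder in order;
for each root, split the current inorder slice at that value into
left-subtree inorder and right-subtree inorder, then recurse.
Recursive splits:
  root=6; inorder splits into left=[], right=[16, 21, 27, 28]
  root=21; inorder splits into left=[16], right=[27, 28]
  root=16; inorder splits into left=[], right=[]
  root=27; inorder splits into left=[], right=[28]
  root=28; inorder splits into left=[], right=[]
Reconstructed level-order: [6, 21, 16, 27, 28]


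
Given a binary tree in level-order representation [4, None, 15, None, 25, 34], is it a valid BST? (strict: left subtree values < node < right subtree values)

Level-order array: [4, None, 15, None, 25, 34]
Validate using subtree bounds (lo, hi): at each node, require lo < value < hi,
then recurse left with hi=value and right with lo=value.
Preorder trace (stopping at first violation):
  at node 4 with bounds (-inf, +inf): OK
  at node 15 with bounds (4, +inf): OK
  at node 25 with bounds (15, +inf): OK
  at node 34 with bounds (15, 25): VIOLATION
Node 34 violates its bound: not (15 < 34 < 25).
Result: Not a valid BST


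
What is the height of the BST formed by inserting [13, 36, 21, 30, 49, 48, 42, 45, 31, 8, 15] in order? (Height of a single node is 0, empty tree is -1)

Insertion order: [13, 36, 21, 30, 49, 48, 42, 45, 31, 8, 15]
Tree (level-order array): [13, 8, 36, None, None, 21, 49, 15, 30, 48, None, None, None, None, 31, 42, None, None, None, None, 45]
Compute height bottom-up (empty subtree = -1):
  height(8) = 1 + max(-1, -1) = 0
  height(15) = 1 + max(-1, -1) = 0
  height(31) = 1 + max(-1, -1) = 0
  height(30) = 1 + max(-1, 0) = 1
  height(21) = 1 + max(0, 1) = 2
  height(45) = 1 + max(-1, -1) = 0
  height(42) = 1 + max(-1, 0) = 1
  height(48) = 1 + max(1, -1) = 2
  height(49) = 1 + max(2, -1) = 3
  height(36) = 1 + max(2, 3) = 4
  height(13) = 1 + max(0, 4) = 5
Height = 5


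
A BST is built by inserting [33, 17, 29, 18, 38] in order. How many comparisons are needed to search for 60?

Search path for 60: 33 -> 38
Found: False
Comparisons: 2


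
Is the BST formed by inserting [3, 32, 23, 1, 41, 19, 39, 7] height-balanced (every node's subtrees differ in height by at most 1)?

Tree (level-order array): [3, 1, 32, None, None, 23, 41, 19, None, 39, None, 7]
Definition: a tree is height-balanced if, at every node, |h(left) - h(right)| <= 1 (empty subtree has height -1).
Bottom-up per-node check:
  node 1: h_left=-1, h_right=-1, diff=0 [OK], height=0
  node 7: h_left=-1, h_right=-1, diff=0 [OK], height=0
  node 19: h_left=0, h_right=-1, diff=1 [OK], height=1
  node 23: h_left=1, h_right=-1, diff=2 [FAIL (|1--1|=2 > 1)], height=2
  node 39: h_left=-1, h_right=-1, diff=0 [OK], height=0
  node 41: h_left=0, h_right=-1, diff=1 [OK], height=1
  node 32: h_left=2, h_right=1, diff=1 [OK], height=3
  node 3: h_left=0, h_right=3, diff=3 [FAIL (|0-3|=3 > 1)], height=4
Node 23 violates the condition: |1 - -1| = 2 > 1.
Result: Not balanced


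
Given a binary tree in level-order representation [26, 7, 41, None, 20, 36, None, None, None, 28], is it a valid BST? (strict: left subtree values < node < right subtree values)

Level-order array: [26, 7, 41, None, 20, 36, None, None, None, 28]
Validate using subtree bounds (lo, hi): at each node, require lo < value < hi,
then recurse left with hi=value and right with lo=value.
Preorder trace (stopping at first violation):
  at node 26 with bounds (-inf, +inf): OK
  at node 7 with bounds (-inf, 26): OK
  at node 20 with bounds (7, 26): OK
  at node 41 with bounds (26, +inf): OK
  at node 36 with bounds (26, 41): OK
  at node 28 with bounds (26, 36): OK
No violation found at any node.
Result: Valid BST


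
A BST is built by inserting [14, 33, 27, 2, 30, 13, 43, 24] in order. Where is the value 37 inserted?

Starting tree (level order): [14, 2, 33, None, 13, 27, 43, None, None, 24, 30]
Insertion path: 14 -> 33 -> 43
Result: insert 37 as left child of 43
Final tree (level order): [14, 2, 33, None, 13, 27, 43, None, None, 24, 30, 37]


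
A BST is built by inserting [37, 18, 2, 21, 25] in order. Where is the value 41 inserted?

Starting tree (level order): [37, 18, None, 2, 21, None, None, None, 25]
Insertion path: 37
Result: insert 41 as right child of 37
Final tree (level order): [37, 18, 41, 2, 21, None, None, None, None, None, 25]


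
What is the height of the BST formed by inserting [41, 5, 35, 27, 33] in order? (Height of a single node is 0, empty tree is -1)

Insertion order: [41, 5, 35, 27, 33]
Tree (level-order array): [41, 5, None, None, 35, 27, None, None, 33]
Compute height bottom-up (empty subtree = -1):
  height(33) = 1 + max(-1, -1) = 0
  height(27) = 1 + max(-1, 0) = 1
  height(35) = 1 + max(1, -1) = 2
  height(5) = 1 + max(-1, 2) = 3
  height(41) = 1 + max(3, -1) = 4
Height = 4


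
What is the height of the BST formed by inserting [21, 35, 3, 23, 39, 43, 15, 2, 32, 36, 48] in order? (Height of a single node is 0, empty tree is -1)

Insertion order: [21, 35, 3, 23, 39, 43, 15, 2, 32, 36, 48]
Tree (level-order array): [21, 3, 35, 2, 15, 23, 39, None, None, None, None, None, 32, 36, 43, None, None, None, None, None, 48]
Compute height bottom-up (empty subtree = -1):
  height(2) = 1 + max(-1, -1) = 0
  height(15) = 1 + max(-1, -1) = 0
  height(3) = 1 + max(0, 0) = 1
  height(32) = 1 + max(-1, -1) = 0
  height(23) = 1 + max(-1, 0) = 1
  height(36) = 1 + max(-1, -1) = 0
  height(48) = 1 + max(-1, -1) = 0
  height(43) = 1 + max(-1, 0) = 1
  height(39) = 1 + max(0, 1) = 2
  height(35) = 1 + max(1, 2) = 3
  height(21) = 1 + max(1, 3) = 4
Height = 4


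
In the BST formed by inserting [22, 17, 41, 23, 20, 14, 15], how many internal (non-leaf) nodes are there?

Tree built from: [22, 17, 41, 23, 20, 14, 15]
Tree (level-order array): [22, 17, 41, 14, 20, 23, None, None, 15]
Rule: An internal node has at least one child.
Per-node child counts:
  node 22: 2 child(ren)
  node 17: 2 child(ren)
  node 14: 1 child(ren)
  node 15: 0 child(ren)
  node 20: 0 child(ren)
  node 41: 1 child(ren)
  node 23: 0 child(ren)
Matching nodes: [22, 17, 14, 41]
Count of internal (non-leaf) nodes: 4


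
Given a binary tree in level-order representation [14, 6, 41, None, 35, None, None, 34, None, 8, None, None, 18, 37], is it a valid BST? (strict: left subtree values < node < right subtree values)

Level-order array: [14, 6, 41, None, 35, None, None, 34, None, 8, None, None, 18, 37]
Validate using subtree bounds (lo, hi): at each node, require lo < value < hi,
then recurse left with hi=value and right with lo=value.
Preorder trace (stopping at first violation):
  at node 14 with bounds (-inf, +inf): OK
  at node 6 with bounds (-inf, 14): OK
  at node 35 with bounds (6, 14): VIOLATION
Node 35 violates its bound: not (6 < 35 < 14).
Result: Not a valid BST


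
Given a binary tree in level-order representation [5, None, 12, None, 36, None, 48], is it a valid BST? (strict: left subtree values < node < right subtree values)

Level-order array: [5, None, 12, None, 36, None, 48]
Validate using subtree bounds (lo, hi): at each node, require lo < value < hi,
then recurse left with hi=value and right with lo=value.
Preorder trace (stopping at first violation):
  at node 5 with bounds (-inf, +inf): OK
  at node 12 with bounds (5, +inf): OK
  at node 36 with bounds (12, +inf): OK
  at node 48 with bounds (36, +inf): OK
No violation found at any node.
Result: Valid BST


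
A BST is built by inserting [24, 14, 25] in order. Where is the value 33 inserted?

Starting tree (level order): [24, 14, 25]
Insertion path: 24 -> 25
Result: insert 33 as right child of 25
Final tree (level order): [24, 14, 25, None, None, None, 33]


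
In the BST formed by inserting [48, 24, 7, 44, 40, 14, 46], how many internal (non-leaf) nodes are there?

Tree built from: [48, 24, 7, 44, 40, 14, 46]
Tree (level-order array): [48, 24, None, 7, 44, None, 14, 40, 46]
Rule: An internal node has at least one child.
Per-node child counts:
  node 48: 1 child(ren)
  node 24: 2 child(ren)
  node 7: 1 child(ren)
  node 14: 0 child(ren)
  node 44: 2 child(ren)
  node 40: 0 child(ren)
  node 46: 0 child(ren)
Matching nodes: [48, 24, 7, 44]
Count of internal (non-leaf) nodes: 4


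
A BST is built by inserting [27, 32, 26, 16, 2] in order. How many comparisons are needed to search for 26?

Search path for 26: 27 -> 26
Found: True
Comparisons: 2


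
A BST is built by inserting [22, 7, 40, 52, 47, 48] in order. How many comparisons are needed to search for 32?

Search path for 32: 22 -> 40
Found: False
Comparisons: 2


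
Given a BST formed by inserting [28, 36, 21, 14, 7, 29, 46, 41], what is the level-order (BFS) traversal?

Tree insertion order: [28, 36, 21, 14, 7, 29, 46, 41]
Tree (level-order array): [28, 21, 36, 14, None, 29, 46, 7, None, None, None, 41]
BFS from the root, enqueuing left then right child of each popped node:
  queue [28] -> pop 28, enqueue [21, 36], visited so far: [28]
  queue [21, 36] -> pop 21, enqueue [14], visited so far: [28, 21]
  queue [36, 14] -> pop 36, enqueue [29, 46], visited so far: [28, 21, 36]
  queue [14, 29, 46] -> pop 14, enqueue [7], visited so far: [28, 21, 36, 14]
  queue [29, 46, 7] -> pop 29, enqueue [none], visited so far: [28, 21, 36, 14, 29]
  queue [46, 7] -> pop 46, enqueue [41], visited so far: [28, 21, 36, 14, 29, 46]
  queue [7, 41] -> pop 7, enqueue [none], visited so far: [28, 21, 36, 14, 29, 46, 7]
  queue [41] -> pop 41, enqueue [none], visited so far: [28, 21, 36, 14, 29, 46, 7, 41]
Result: [28, 21, 36, 14, 29, 46, 7, 41]


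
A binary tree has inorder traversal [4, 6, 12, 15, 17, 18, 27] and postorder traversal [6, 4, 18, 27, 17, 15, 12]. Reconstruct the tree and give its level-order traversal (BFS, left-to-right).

Inorder:   [4, 6, 12, 15, 17, 18, 27]
Postorder: [6, 4, 18, 27, 17, 15, 12]
Algorithm: postorder visits root last, so walk postorder right-to-left;
each value is the root of the current inorder slice — split it at that
value, recurse on the right subtree first, then the left.
Recursive splits:
  root=12; inorder splits into left=[4, 6], right=[15, 17, 18, 27]
  root=15; inorder splits into left=[], right=[17, 18, 27]
  root=17; inorder splits into left=[], right=[18, 27]
  root=27; inorder splits into left=[18], right=[]
  root=18; inorder splits into left=[], right=[]
  root=4; inorder splits into left=[], right=[6]
  root=6; inorder splits into left=[], right=[]
Reconstructed level-order: [12, 4, 15, 6, 17, 27, 18]


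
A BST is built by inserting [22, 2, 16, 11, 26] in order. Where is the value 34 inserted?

Starting tree (level order): [22, 2, 26, None, 16, None, None, 11]
Insertion path: 22 -> 26
Result: insert 34 as right child of 26
Final tree (level order): [22, 2, 26, None, 16, None, 34, 11]


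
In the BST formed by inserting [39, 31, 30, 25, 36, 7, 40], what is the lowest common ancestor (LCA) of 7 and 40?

Tree insertion order: [39, 31, 30, 25, 36, 7, 40]
Tree (level-order array): [39, 31, 40, 30, 36, None, None, 25, None, None, None, 7]
In a BST, the LCA of p=7, q=40 is the first node v on the
root-to-leaf path with p <= v <= q (go left if both < v, right if both > v).
Walk from root:
  at 39: 7 <= 39 <= 40, this is the LCA
LCA = 39


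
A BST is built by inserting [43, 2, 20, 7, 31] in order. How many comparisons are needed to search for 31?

Search path for 31: 43 -> 2 -> 20 -> 31
Found: True
Comparisons: 4


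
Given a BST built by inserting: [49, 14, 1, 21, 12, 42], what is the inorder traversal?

Tree insertion order: [49, 14, 1, 21, 12, 42]
Tree (level-order array): [49, 14, None, 1, 21, None, 12, None, 42]
Inorder traversal: [1, 12, 14, 21, 42, 49]


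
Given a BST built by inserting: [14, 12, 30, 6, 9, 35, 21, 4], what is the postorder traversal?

Tree insertion order: [14, 12, 30, 6, 9, 35, 21, 4]
Tree (level-order array): [14, 12, 30, 6, None, 21, 35, 4, 9]
Postorder traversal: [4, 9, 6, 12, 21, 35, 30, 14]


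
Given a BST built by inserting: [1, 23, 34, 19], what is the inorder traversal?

Tree insertion order: [1, 23, 34, 19]
Tree (level-order array): [1, None, 23, 19, 34]
Inorder traversal: [1, 19, 23, 34]


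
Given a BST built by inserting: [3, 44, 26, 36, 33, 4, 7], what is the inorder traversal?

Tree insertion order: [3, 44, 26, 36, 33, 4, 7]
Tree (level-order array): [3, None, 44, 26, None, 4, 36, None, 7, 33]
Inorder traversal: [3, 4, 7, 26, 33, 36, 44]


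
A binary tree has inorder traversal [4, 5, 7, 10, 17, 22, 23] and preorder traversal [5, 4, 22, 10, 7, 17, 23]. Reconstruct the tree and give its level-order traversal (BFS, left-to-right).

Inorder:  [4, 5, 7, 10, 17, 22, 23]
Preorder: [5, 4, 22, 10, 7, 17, 23]
Algorithm: preorder visits root first, so consume preorder in order;
for each root, split the current inorder slice at that value into
left-subtree inorder and right-subtree inorder, then recurse.
Recursive splits:
  root=5; inorder splits into left=[4], right=[7, 10, 17, 22, 23]
  root=4; inorder splits into left=[], right=[]
  root=22; inorder splits into left=[7, 10, 17], right=[23]
  root=10; inorder splits into left=[7], right=[17]
  root=7; inorder splits into left=[], right=[]
  root=17; inorder splits into left=[], right=[]
  root=23; inorder splits into left=[], right=[]
Reconstructed level-order: [5, 4, 22, 10, 23, 7, 17]


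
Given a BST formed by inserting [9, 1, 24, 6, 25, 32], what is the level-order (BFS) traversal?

Tree insertion order: [9, 1, 24, 6, 25, 32]
Tree (level-order array): [9, 1, 24, None, 6, None, 25, None, None, None, 32]
BFS from the root, enqueuing left then right child of each popped node:
  queue [9] -> pop 9, enqueue [1, 24], visited so far: [9]
  queue [1, 24] -> pop 1, enqueue [6], visited so far: [9, 1]
  queue [24, 6] -> pop 24, enqueue [25], visited so far: [9, 1, 24]
  queue [6, 25] -> pop 6, enqueue [none], visited so far: [9, 1, 24, 6]
  queue [25] -> pop 25, enqueue [32], visited so far: [9, 1, 24, 6, 25]
  queue [32] -> pop 32, enqueue [none], visited so far: [9, 1, 24, 6, 25, 32]
Result: [9, 1, 24, 6, 25, 32]


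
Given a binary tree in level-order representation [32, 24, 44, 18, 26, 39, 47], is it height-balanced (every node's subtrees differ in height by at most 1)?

Tree (level-order array): [32, 24, 44, 18, 26, 39, 47]
Definition: a tree is height-balanced if, at every node, |h(left) - h(right)| <= 1 (empty subtree has height -1).
Bottom-up per-node check:
  node 18: h_left=-1, h_right=-1, diff=0 [OK], height=0
  node 26: h_left=-1, h_right=-1, diff=0 [OK], height=0
  node 24: h_left=0, h_right=0, diff=0 [OK], height=1
  node 39: h_left=-1, h_right=-1, diff=0 [OK], height=0
  node 47: h_left=-1, h_right=-1, diff=0 [OK], height=0
  node 44: h_left=0, h_right=0, diff=0 [OK], height=1
  node 32: h_left=1, h_right=1, diff=0 [OK], height=2
All nodes satisfy the balance condition.
Result: Balanced


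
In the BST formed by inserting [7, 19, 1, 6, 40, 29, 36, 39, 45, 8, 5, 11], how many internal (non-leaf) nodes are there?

Tree built from: [7, 19, 1, 6, 40, 29, 36, 39, 45, 8, 5, 11]
Tree (level-order array): [7, 1, 19, None, 6, 8, 40, 5, None, None, 11, 29, 45, None, None, None, None, None, 36, None, None, None, 39]
Rule: An internal node has at least one child.
Per-node child counts:
  node 7: 2 child(ren)
  node 1: 1 child(ren)
  node 6: 1 child(ren)
  node 5: 0 child(ren)
  node 19: 2 child(ren)
  node 8: 1 child(ren)
  node 11: 0 child(ren)
  node 40: 2 child(ren)
  node 29: 1 child(ren)
  node 36: 1 child(ren)
  node 39: 0 child(ren)
  node 45: 0 child(ren)
Matching nodes: [7, 1, 6, 19, 8, 40, 29, 36]
Count of internal (non-leaf) nodes: 8


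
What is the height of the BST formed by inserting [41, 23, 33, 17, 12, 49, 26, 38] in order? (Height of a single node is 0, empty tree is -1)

Insertion order: [41, 23, 33, 17, 12, 49, 26, 38]
Tree (level-order array): [41, 23, 49, 17, 33, None, None, 12, None, 26, 38]
Compute height bottom-up (empty subtree = -1):
  height(12) = 1 + max(-1, -1) = 0
  height(17) = 1 + max(0, -1) = 1
  height(26) = 1 + max(-1, -1) = 0
  height(38) = 1 + max(-1, -1) = 0
  height(33) = 1 + max(0, 0) = 1
  height(23) = 1 + max(1, 1) = 2
  height(49) = 1 + max(-1, -1) = 0
  height(41) = 1 + max(2, 0) = 3
Height = 3


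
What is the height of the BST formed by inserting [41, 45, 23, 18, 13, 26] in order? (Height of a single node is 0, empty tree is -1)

Insertion order: [41, 45, 23, 18, 13, 26]
Tree (level-order array): [41, 23, 45, 18, 26, None, None, 13]
Compute height bottom-up (empty subtree = -1):
  height(13) = 1 + max(-1, -1) = 0
  height(18) = 1 + max(0, -1) = 1
  height(26) = 1 + max(-1, -1) = 0
  height(23) = 1 + max(1, 0) = 2
  height(45) = 1 + max(-1, -1) = 0
  height(41) = 1 + max(2, 0) = 3
Height = 3


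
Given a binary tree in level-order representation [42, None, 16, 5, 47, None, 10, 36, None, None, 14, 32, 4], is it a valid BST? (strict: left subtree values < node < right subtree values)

Level-order array: [42, None, 16, 5, 47, None, 10, 36, None, None, 14, 32, 4]
Validate using subtree bounds (lo, hi): at each node, require lo < value < hi,
then recurse left with hi=value and right with lo=value.
Preorder trace (stopping at first violation):
  at node 42 with bounds (-inf, +inf): OK
  at node 16 with bounds (42, +inf): VIOLATION
Node 16 violates its bound: not (42 < 16 < +inf).
Result: Not a valid BST


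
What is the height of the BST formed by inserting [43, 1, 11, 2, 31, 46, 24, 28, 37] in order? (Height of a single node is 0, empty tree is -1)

Insertion order: [43, 1, 11, 2, 31, 46, 24, 28, 37]
Tree (level-order array): [43, 1, 46, None, 11, None, None, 2, 31, None, None, 24, 37, None, 28]
Compute height bottom-up (empty subtree = -1):
  height(2) = 1 + max(-1, -1) = 0
  height(28) = 1 + max(-1, -1) = 0
  height(24) = 1 + max(-1, 0) = 1
  height(37) = 1 + max(-1, -1) = 0
  height(31) = 1 + max(1, 0) = 2
  height(11) = 1 + max(0, 2) = 3
  height(1) = 1 + max(-1, 3) = 4
  height(46) = 1 + max(-1, -1) = 0
  height(43) = 1 + max(4, 0) = 5
Height = 5


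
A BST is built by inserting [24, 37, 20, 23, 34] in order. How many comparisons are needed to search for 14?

Search path for 14: 24 -> 20
Found: False
Comparisons: 2


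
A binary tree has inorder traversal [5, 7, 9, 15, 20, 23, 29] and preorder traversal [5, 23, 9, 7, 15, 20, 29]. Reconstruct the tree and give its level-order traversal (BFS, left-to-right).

Inorder:  [5, 7, 9, 15, 20, 23, 29]
Preorder: [5, 23, 9, 7, 15, 20, 29]
Algorithm: preorder visits root first, so consume preorder in order;
for each root, split the current inorder slice at that value into
left-subtree inorder and right-subtree inorder, then recurse.
Recursive splits:
  root=5; inorder splits into left=[], right=[7, 9, 15, 20, 23, 29]
  root=23; inorder splits into left=[7, 9, 15, 20], right=[29]
  root=9; inorder splits into left=[7], right=[15, 20]
  root=7; inorder splits into left=[], right=[]
  root=15; inorder splits into left=[], right=[20]
  root=20; inorder splits into left=[], right=[]
  root=29; inorder splits into left=[], right=[]
Reconstructed level-order: [5, 23, 9, 29, 7, 15, 20]


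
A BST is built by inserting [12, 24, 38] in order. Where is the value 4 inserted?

Starting tree (level order): [12, None, 24, None, 38]
Insertion path: 12
Result: insert 4 as left child of 12
Final tree (level order): [12, 4, 24, None, None, None, 38]


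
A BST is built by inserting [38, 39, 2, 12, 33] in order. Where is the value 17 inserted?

Starting tree (level order): [38, 2, 39, None, 12, None, None, None, 33]
Insertion path: 38 -> 2 -> 12 -> 33
Result: insert 17 as left child of 33
Final tree (level order): [38, 2, 39, None, 12, None, None, None, 33, 17]


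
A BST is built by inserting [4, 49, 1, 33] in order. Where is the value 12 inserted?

Starting tree (level order): [4, 1, 49, None, None, 33]
Insertion path: 4 -> 49 -> 33
Result: insert 12 as left child of 33
Final tree (level order): [4, 1, 49, None, None, 33, None, 12]


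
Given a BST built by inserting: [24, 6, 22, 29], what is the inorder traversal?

Tree insertion order: [24, 6, 22, 29]
Tree (level-order array): [24, 6, 29, None, 22]
Inorder traversal: [6, 22, 24, 29]


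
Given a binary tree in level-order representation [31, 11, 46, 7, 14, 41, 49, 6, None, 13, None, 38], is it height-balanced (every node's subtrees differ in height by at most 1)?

Tree (level-order array): [31, 11, 46, 7, 14, 41, 49, 6, None, 13, None, 38]
Definition: a tree is height-balanced if, at every node, |h(left) - h(right)| <= 1 (empty subtree has height -1).
Bottom-up per-node check:
  node 6: h_left=-1, h_right=-1, diff=0 [OK], height=0
  node 7: h_left=0, h_right=-1, diff=1 [OK], height=1
  node 13: h_left=-1, h_right=-1, diff=0 [OK], height=0
  node 14: h_left=0, h_right=-1, diff=1 [OK], height=1
  node 11: h_left=1, h_right=1, diff=0 [OK], height=2
  node 38: h_left=-1, h_right=-1, diff=0 [OK], height=0
  node 41: h_left=0, h_right=-1, diff=1 [OK], height=1
  node 49: h_left=-1, h_right=-1, diff=0 [OK], height=0
  node 46: h_left=1, h_right=0, diff=1 [OK], height=2
  node 31: h_left=2, h_right=2, diff=0 [OK], height=3
All nodes satisfy the balance condition.
Result: Balanced


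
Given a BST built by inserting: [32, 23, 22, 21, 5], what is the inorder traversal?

Tree insertion order: [32, 23, 22, 21, 5]
Tree (level-order array): [32, 23, None, 22, None, 21, None, 5]
Inorder traversal: [5, 21, 22, 23, 32]


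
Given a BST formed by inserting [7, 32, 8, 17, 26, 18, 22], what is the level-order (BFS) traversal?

Tree insertion order: [7, 32, 8, 17, 26, 18, 22]
Tree (level-order array): [7, None, 32, 8, None, None, 17, None, 26, 18, None, None, 22]
BFS from the root, enqueuing left then right child of each popped node:
  queue [7] -> pop 7, enqueue [32], visited so far: [7]
  queue [32] -> pop 32, enqueue [8], visited so far: [7, 32]
  queue [8] -> pop 8, enqueue [17], visited so far: [7, 32, 8]
  queue [17] -> pop 17, enqueue [26], visited so far: [7, 32, 8, 17]
  queue [26] -> pop 26, enqueue [18], visited so far: [7, 32, 8, 17, 26]
  queue [18] -> pop 18, enqueue [22], visited so far: [7, 32, 8, 17, 26, 18]
  queue [22] -> pop 22, enqueue [none], visited so far: [7, 32, 8, 17, 26, 18, 22]
Result: [7, 32, 8, 17, 26, 18, 22]


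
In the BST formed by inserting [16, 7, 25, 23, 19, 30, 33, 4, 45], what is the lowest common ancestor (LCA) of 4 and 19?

Tree insertion order: [16, 7, 25, 23, 19, 30, 33, 4, 45]
Tree (level-order array): [16, 7, 25, 4, None, 23, 30, None, None, 19, None, None, 33, None, None, None, 45]
In a BST, the LCA of p=4, q=19 is the first node v on the
root-to-leaf path with p <= v <= q (go left if both < v, right if both > v).
Walk from root:
  at 16: 4 <= 16 <= 19, this is the LCA
LCA = 16


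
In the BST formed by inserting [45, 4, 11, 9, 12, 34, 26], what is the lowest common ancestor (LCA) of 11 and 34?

Tree insertion order: [45, 4, 11, 9, 12, 34, 26]
Tree (level-order array): [45, 4, None, None, 11, 9, 12, None, None, None, 34, 26]
In a BST, the LCA of p=11, q=34 is the first node v on the
root-to-leaf path with p <= v <= q (go left if both < v, right if both > v).
Walk from root:
  at 45: both 11 and 34 < 45, go left
  at 4: both 11 and 34 > 4, go right
  at 11: 11 <= 11 <= 34, this is the LCA
LCA = 11


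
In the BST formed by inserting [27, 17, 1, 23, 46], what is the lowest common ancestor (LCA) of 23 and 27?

Tree insertion order: [27, 17, 1, 23, 46]
Tree (level-order array): [27, 17, 46, 1, 23]
In a BST, the LCA of p=23, q=27 is the first node v on the
root-to-leaf path with p <= v <= q (go left if both < v, right if both > v).
Walk from root:
  at 27: 23 <= 27 <= 27, this is the LCA
LCA = 27


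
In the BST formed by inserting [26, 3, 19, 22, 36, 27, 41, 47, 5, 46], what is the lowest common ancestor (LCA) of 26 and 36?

Tree insertion order: [26, 3, 19, 22, 36, 27, 41, 47, 5, 46]
Tree (level-order array): [26, 3, 36, None, 19, 27, 41, 5, 22, None, None, None, 47, None, None, None, None, 46]
In a BST, the LCA of p=26, q=36 is the first node v on the
root-to-leaf path with p <= v <= q (go left if both < v, right if both > v).
Walk from root:
  at 26: 26 <= 26 <= 36, this is the LCA
LCA = 26


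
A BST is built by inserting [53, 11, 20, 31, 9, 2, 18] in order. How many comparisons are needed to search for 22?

Search path for 22: 53 -> 11 -> 20 -> 31
Found: False
Comparisons: 4


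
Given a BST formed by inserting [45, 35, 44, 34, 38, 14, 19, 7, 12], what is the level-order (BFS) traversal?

Tree insertion order: [45, 35, 44, 34, 38, 14, 19, 7, 12]
Tree (level-order array): [45, 35, None, 34, 44, 14, None, 38, None, 7, 19, None, None, None, 12]
BFS from the root, enqueuing left then right child of each popped node:
  queue [45] -> pop 45, enqueue [35], visited so far: [45]
  queue [35] -> pop 35, enqueue [34, 44], visited so far: [45, 35]
  queue [34, 44] -> pop 34, enqueue [14], visited so far: [45, 35, 34]
  queue [44, 14] -> pop 44, enqueue [38], visited so far: [45, 35, 34, 44]
  queue [14, 38] -> pop 14, enqueue [7, 19], visited so far: [45, 35, 34, 44, 14]
  queue [38, 7, 19] -> pop 38, enqueue [none], visited so far: [45, 35, 34, 44, 14, 38]
  queue [7, 19] -> pop 7, enqueue [12], visited so far: [45, 35, 34, 44, 14, 38, 7]
  queue [19, 12] -> pop 19, enqueue [none], visited so far: [45, 35, 34, 44, 14, 38, 7, 19]
  queue [12] -> pop 12, enqueue [none], visited so far: [45, 35, 34, 44, 14, 38, 7, 19, 12]
Result: [45, 35, 34, 44, 14, 38, 7, 19, 12]


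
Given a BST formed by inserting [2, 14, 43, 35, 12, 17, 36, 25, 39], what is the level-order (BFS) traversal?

Tree insertion order: [2, 14, 43, 35, 12, 17, 36, 25, 39]
Tree (level-order array): [2, None, 14, 12, 43, None, None, 35, None, 17, 36, None, 25, None, 39]
BFS from the root, enqueuing left then right child of each popped node:
  queue [2] -> pop 2, enqueue [14], visited so far: [2]
  queue [14] -> pop 14, enqueue [12, 43], visited so far: [2, 14]
  queue [12, 43] -> pop 12, enqueue [none], visited so far: [2, 14, 12]
  queue [43] -> pop 43, enqueue [35], visited so far: [2, 14, 12, 43]
  queue [35] -> pop 35, enqueue [17, 36], visited so far: [2, 14, 12, 43, 35]
  queue [17, 36] -> pop 17, enqueue [25], visited so far: [2, 14, 12, 43, 35, 17]
  queue [36, 25] -> pop 36, enqueue [39], visited so far: [2, 14, 12, 43, 35, 17, 36]
  queue [25, 39] -> pop 25, enqueue [none], visited so far: [2, 14, 12, 43, 35, 17, 36, 25]
  queue [39] -> pop 39, enqueue [none], visited so far: [2, 14, 12, 43, 35, 17, 36, 25, 39]
Result: [2, 14, 12, 43, 35, 17, 36, 25, 39]


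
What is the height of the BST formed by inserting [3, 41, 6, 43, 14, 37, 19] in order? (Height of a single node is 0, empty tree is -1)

Insertion order: [3, 41, 6, 43, 14, 37, 19]
Tree (level-order array): [3, None, 41, 6, 43, None, 14, None, None, None, 37, 19]
Compute height bottom-up (empty subtree = -1):
  height(19) = 1 + max(-1, -1) = 0
  height(37) = 1 + max(0, -1) = 1
  height(14) = 1 + max(-1, 1) = 2
  height(6) = 1 + max(-1, 2) = 3
  height(43) = 1 + max(-1, -1) = 0
  height(41) = 1 + max(3, 0) = 4
  height(3) = 1 + max(-1, 4) = 5
Height = 5


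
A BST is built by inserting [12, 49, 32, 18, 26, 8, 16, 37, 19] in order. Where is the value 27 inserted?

Starting tree (level order): [12, 8, 49, None, None, 32, None, 18, 37, 16, 26, None, None, None, None, 19]
Insertion path: 12 -> 49 -> 32 -> 18 -> 26
Result: insert 27 as right child of 26
Final tree (level order): [12, 8, 49, None, None, 32, None, 18, 37, 16, 26, None, None, None, None, 19, 27]


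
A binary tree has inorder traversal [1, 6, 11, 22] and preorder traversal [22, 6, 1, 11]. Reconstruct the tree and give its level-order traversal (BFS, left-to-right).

Inorder:  [1, 6, 11, 22]
Preorder: [22, 6, 1, 11]
Algorithm: preorder visits root first, so consume preorder in order;
for each root, split the current inorder slice at that value into
left-subtree inorder and right-subtree inorder, then recurse.
Recursive splits:
  root=22; inorder splits into left=[1, 6, 11], right=[]
  root=6; inorder splits into left=[1], right=[11]
  root=1; inorder splits into left=[], right=[]
  root=11; inorder splits into left=[], right=[]
Reconstructed level-order: [22, 6, 1, 11]


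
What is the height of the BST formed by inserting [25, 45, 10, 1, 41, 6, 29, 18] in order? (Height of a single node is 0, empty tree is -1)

Insertion order: [25, 45, 10, 1, 41, 6, 29, 18]
Tree (level-order array): [25, 10, 45, 1, 18, 41, None, None, 6, None, None, 29]
Compute height bottom-up (empty subtree = -1):
  height(6) = 1 + max(-1, -1) = 0
  height(1) = 1 + max(-1, 0) = 1
  height(18) = 1 + max(-1, -1) = 0
  height(10) = 1 + max(1, 0) = 2
  height(29) = 1 + max(-1, -1) = 0
  height(41) = 1 + max(0, -1) = 1
  height(45) = 1 + max(1, -1) = 2
  height(25) = 1 + max(2, 2) = 3
Height = 3


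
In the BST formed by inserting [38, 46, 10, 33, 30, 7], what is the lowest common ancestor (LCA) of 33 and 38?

Tree insertion order: [38, 46, 10, 33, 30, 7]
Tree (level-order array): [38, 10, 46, 7, 33, None, None, None, None, 30]
In a BST, the LCA of p=33, q=38 is the first node v on the
root-to-leaf path with p <= v <= q (go left if both < v, right if both > v).
Walk from root:
  at 38: 33 <= 38 <= 38, this is the LCA
LCA = 38


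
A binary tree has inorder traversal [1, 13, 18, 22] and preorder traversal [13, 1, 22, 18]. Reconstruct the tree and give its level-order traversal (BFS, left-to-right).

Inorder:  [1, 13, 18, 22]
Preorder: [13, 1, 22, 18]
Algorithm: preorder visits root first, so consume preorder in order;
for each root, split the current inorder slice at that value into
left-subtree inorder and right-subtree inorder, then recurse.
Recursive splits:
  root=13; inorder splits into left=[1], right=[18, 22]
  root=1; inorder splits into left=[], right=[]
  root=22; inorder splits into left=[18], right=[]
  root=18; inorder splits into left=[], right=[]
Reconstructed level-order: [13, 1, 22, 18]


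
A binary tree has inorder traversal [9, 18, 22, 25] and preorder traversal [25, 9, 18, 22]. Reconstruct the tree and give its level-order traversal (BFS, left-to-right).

Inorder:  [9, 18, 22, 25]
Preorder: [25, 9, 18, 22]
Algorithm: preorder visits root first, so consume preorder in order;
for each root, split the current inorder slice at that value into
left-subtree inorder and right-subtree inorder, then recurse.
Recursive splits:
  root=25; inorder splits into left=[9, 18, 22], right=[]
  root=9; inorder splits into left=[], right=[18, 22]
  root=18; inorder splits into left=[], right=[22]
  root=22; inorder splits into left=[], right=[]
Reconstructed level-order: [25, 9, 18, 22]


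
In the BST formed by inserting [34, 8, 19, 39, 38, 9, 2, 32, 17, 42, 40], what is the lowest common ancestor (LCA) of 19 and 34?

Tree insertion order: [34, 8, 19, 39, 38, 9, 2, 32, 17, 42, 40]
Tree (level-order array): [34, 8, 39, 2, 19, 38, 42, None, None, 9, 32, None, None, 40, None, None, 17]
In a BST, the LCA of p=19, q=34 is the first node v on the
root-to-leaf path with p <= v <= q (go left if both < v, right if both > v).
Walk from root:
  at 34: 19 <= 34 <= 34, this is the LCA
LCA = 34


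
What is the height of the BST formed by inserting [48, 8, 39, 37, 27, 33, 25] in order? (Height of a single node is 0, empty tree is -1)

Insertion order: [48, 8, 39, 37, 27, 33, 25]
Tree (level-order array): [48, 8, None, None, 39, 37, None, 27, None, 25, 33]
Compute height bottom-up (empty subtree = -1):
  height(25) = 1 + max(-1, -1) = 0
  height(33) = 1 + max(-1, -1) = 0
  height(27) = 1 + max(0, 0) = 1
  height(37) = 1 + max(1, -1) = 2
  height(39) = 1 + max(2, -1) = 3
  height(8) = 1 + max(-1, 3) = 4
  height(48) = 1 + max(4, -1) = 5
Height = 5


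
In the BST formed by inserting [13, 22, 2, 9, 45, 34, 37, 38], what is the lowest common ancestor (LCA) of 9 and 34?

Tree insertion order: [13, 22, 2, 9, 45, 34, 37, 38]
Tree (level-order array): [13, 2, 22, None, 9, None, 45, None, None, 34, None, None, 37, None, 38]
In a BST, the LCA of p=9, q=34 is the first node v on the
root-to-leaf path with p <= v <= q (go left if both < v, right if both > v).
Walk from root:
  at 13: 9 <= 13 <= 34, this is the LCA
LCA = 13


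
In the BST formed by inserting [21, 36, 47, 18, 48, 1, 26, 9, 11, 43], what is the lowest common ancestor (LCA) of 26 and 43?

Tree insertion order: [21, 36, 47, 18, 48, 1, 26, 9, 11, 43]
Tree (level-order array): [21, 18, 36, 1, None, 26, 47, None, 9, None, None, 43, 48, None, 11]
In a BST, the LCA of p=26, q=43 is the first node v on the
root-to-leaf path with p <= v <= q (go left if both < v, right if both > v).
Walk from root:
  at 21: both 26 and 43 > 21, go right
  at 36: 26 <= 36 <= 43, this is the LCA
LCA = 36


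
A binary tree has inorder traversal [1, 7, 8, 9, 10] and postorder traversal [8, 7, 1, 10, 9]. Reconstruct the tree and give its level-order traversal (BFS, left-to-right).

Inorder:   [1, 7, 8, 9, 10]
Postorder: [8, 7, 1, 10, 9]
Algorithm: postorder visits root last, so walk postorder right-to-left;
each value is the root of the current inorder slice — split it at that
value, recurse on the right subtree first, then the left.
Recursive splits:
  root=9; inorder splits into left=[1, 7, 8], right=[10]
  root=10; inorder splits into left=[], right=[]
  root=1; inorder splits into left=[], right=[7, 8]
  root=7; inorder splits into left=[], right=[8]
  root=8; inorder splits into left=[], right=[]
Reconstructed level-order: [9, 1, 10, 7, 8]


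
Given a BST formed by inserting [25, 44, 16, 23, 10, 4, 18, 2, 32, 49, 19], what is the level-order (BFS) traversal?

Tree insertion order: [25, 44, 16, 23, 10, 4, 18, 2, 32, 49, 19]
Tree (level-order array): [25, 16, 44, 10, 23, 32, 49, 4, None, 18, None, None, None, None, None, 2, None, None, 19]
BFS from the root, enqueuing left then right child of each popped node:
  queue [25] -> pop 25, enqueue [16, 44], visited so far: [25]
  queue [16, 44] -> pop 16, enqueue [10, 23], visited so far: [25, 16]
  queue [44, 10, 23] -> pop 44, enqueue [32, 49], visited so far: [25, 16, 44]
  queue [10, 23, 32, 49] -> pop 10, enqueue [4], visited so far: [25, 16, 44, 10]
  queue [23, 32, 49, 4] -> pop 23, enqueue [18], visited so far: [25, 16, 44, 10, 23]
  queue [32, 49, 4, 18] -> pop 32, enqueue [none], visited so far: [25, 16, 44, 10, 23, 32]
  queue [49, 4, 18] -> pop 49, enqueue [none], visited so far: [25, 16, 44, 10, 23, 32, 49]
  queue [4, 18] -> pop 4, enqueue [2], visited so far: [25, 16, 44, 10, 23, 32, 49, 4]
  queue [18, 2] -> pop 18, enqueue [19], visited so far: [25, 16, 44, 10, 23, 32, 49, 4, 18]
  queue [2, 19] -> pop 2, enqueue [none], visited so far: [25, 16, 44, 10, 23, 32, 49, 4, 18, 2]
  queue [19] -> pop 19, enqueue [none], visited so far: [25, 16, 44, 10, 23, 32, 49, 4, 18, 2, 19]
Result: [25, 16, 44, 10, 23, 32, 49, 4, 18, 2, 19]


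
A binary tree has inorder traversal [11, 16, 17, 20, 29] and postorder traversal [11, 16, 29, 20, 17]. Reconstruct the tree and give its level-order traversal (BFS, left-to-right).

Inorder:   [11, 16, 17, 20, 29]
Postorder: [11, 16, 29, 20, 17]
Algorithm: postorder visits root last, so walk postorder right-to-left;
each value is the root of the current inorder slice — split it at that
value, recurse on the right subtree first, then the left.
Recursive splits:
  root=17; inorder splits into left=[11, 16], right=[20, 29]
  root=20; inorder splits into left=[], right=[29]
  root=29; inorder splits into left=[], right=[]
  root=16; inorder splits into left=[11], right=[]
  root=11; inorder splits into left=[], right=[]
Reconstructed level-order: [17, 16, 20, 11, 29]


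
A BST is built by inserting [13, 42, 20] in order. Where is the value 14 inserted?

Starting tree (level order): [13, None, 42, 20]
Insertion path: 13 -> 42 -> 20
Result: insert 14 as left child of 20
Final tree (level order): [13, None, 42, 20, None, 14]


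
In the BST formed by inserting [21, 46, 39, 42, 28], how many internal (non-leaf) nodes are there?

Tree built from: [21, 46, 39, 42, 28]
Tree (level-order array): [21, None, 46, 39, None, 28, 42]
Rule: An internal node has at least one child.
Per-node child counts:
  node 21: 1 child(ren)
  node 46: 1 child(ren)
  node 39: 2 child(ren)
  node 28: 0 child(ren)
  node 42: 0 child(ren)
Matching nodes: [21, 46, 39]
Count of internal (non-leaf) nodes: 3


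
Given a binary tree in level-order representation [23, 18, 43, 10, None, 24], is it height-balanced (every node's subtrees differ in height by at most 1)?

Tree (level-order array): [23, 18, 43, 10, None, 24]
Definition: a tree is height-balanced if, at every node, |h(left) - h(right)| <= 1 (empty subtree has height -1).
Bottom-up per-node check:
  node 10: h_left=-1, h_right=-1, diff=0 [OK], height=0
  node 18: h_left=0, h_right=-1, diff=1 [OK], height=1
  node 24: h_left=-1, h_right=-1, diff=0 [OK], height=0
  node 43: h_left=0, h_right=-1, diff=1 [OK], height=1
  node 23: h_left=1, h_right=1, diff=0 [OK], height=2
All nodes satisfy the balance condition.
Result: Balanced
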